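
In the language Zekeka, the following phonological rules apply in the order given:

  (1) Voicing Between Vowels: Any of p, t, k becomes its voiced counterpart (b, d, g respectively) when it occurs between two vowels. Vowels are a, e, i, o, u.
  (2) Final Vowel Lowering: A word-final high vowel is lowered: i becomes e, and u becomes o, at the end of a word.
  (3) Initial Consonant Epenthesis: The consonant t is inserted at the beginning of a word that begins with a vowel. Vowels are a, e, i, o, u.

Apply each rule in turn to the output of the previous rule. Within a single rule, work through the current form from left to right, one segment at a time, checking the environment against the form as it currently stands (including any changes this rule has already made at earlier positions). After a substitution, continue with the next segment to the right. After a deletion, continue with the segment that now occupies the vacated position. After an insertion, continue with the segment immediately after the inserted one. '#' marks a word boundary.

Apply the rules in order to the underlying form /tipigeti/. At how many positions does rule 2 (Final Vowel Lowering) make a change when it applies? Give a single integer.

1

(1) Voicing Between Vowels: [tipigeti] → [tibigedi]
(2) Final Vowel Lowering: [tibigedi] → [tibigede]
(3) Initial Consonant Epenthesis: no change — [tibigede]
Rule 2 changed 1 position(s).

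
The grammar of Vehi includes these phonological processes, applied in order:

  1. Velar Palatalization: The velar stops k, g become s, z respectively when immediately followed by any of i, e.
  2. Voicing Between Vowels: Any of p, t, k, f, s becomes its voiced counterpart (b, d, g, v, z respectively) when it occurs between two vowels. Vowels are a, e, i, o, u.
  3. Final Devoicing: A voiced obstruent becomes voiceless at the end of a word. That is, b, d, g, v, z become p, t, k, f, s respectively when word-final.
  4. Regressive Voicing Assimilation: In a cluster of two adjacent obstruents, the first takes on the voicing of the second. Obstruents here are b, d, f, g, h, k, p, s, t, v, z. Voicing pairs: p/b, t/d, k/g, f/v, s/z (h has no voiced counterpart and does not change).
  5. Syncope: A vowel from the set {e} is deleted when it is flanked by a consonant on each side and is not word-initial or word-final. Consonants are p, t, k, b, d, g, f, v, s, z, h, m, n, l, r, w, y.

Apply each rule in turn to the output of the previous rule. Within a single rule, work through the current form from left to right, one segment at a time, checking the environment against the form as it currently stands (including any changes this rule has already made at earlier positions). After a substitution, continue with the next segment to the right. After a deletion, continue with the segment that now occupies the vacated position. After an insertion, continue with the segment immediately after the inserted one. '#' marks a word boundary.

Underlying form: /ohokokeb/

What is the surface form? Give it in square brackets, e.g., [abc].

1 Velar Palatalization: [ohokokeb] → [ohokoseb]
2 Voicing Between Vowels: [ohokoseb] → [ohogozeb]
3 Final Devoicing: [ohogozeb] → [ohogozep]
4 Regressive Voicing Assimilation: no change — [ohogozep]
5 Syncope: [ohogozep] → [ohogozp]

[ohogozp]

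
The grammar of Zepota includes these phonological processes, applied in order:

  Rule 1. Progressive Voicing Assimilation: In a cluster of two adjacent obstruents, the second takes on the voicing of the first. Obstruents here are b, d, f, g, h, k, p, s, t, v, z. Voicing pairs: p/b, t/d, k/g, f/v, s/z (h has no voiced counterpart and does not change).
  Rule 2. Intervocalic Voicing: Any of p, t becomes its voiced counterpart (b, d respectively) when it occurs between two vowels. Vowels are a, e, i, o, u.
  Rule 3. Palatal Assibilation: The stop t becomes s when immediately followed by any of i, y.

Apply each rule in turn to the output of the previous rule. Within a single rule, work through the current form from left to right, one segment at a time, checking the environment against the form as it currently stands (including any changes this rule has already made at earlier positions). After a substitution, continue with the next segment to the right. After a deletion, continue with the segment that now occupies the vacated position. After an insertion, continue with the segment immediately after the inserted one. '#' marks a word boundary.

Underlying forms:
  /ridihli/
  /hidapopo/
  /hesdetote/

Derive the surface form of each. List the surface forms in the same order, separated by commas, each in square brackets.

[ridihli], [hidabobo], [hestedode]

/ridihli/:
  Rule 1 Progressive Voicing Assimilation: no change — [ridihli]
  Rule 2 Intervocalic Voicing: no change — [ridihli]
  Rule 3 Palatal Assibilation: no change — [ridihli]
/hidapopo/:
  Rule 1 Progressive Voicing Assimilation: no change — [hidapopo]
  Rule 2 Intervocalic Voicing: [hidapopo] → [hidabobo]
  Rule 3 Palatal Assibilation: no change — [hidabobo]
/hesdetote/:
  Rule 1 Progressive Voicing Assimilation: [hesdetote] → [hestetote]
  Rule 2 Intervocalic Voicing: [hestetote] → [hestedode]
  Rule 3 Palatal Assibilation: no change — [hestedode]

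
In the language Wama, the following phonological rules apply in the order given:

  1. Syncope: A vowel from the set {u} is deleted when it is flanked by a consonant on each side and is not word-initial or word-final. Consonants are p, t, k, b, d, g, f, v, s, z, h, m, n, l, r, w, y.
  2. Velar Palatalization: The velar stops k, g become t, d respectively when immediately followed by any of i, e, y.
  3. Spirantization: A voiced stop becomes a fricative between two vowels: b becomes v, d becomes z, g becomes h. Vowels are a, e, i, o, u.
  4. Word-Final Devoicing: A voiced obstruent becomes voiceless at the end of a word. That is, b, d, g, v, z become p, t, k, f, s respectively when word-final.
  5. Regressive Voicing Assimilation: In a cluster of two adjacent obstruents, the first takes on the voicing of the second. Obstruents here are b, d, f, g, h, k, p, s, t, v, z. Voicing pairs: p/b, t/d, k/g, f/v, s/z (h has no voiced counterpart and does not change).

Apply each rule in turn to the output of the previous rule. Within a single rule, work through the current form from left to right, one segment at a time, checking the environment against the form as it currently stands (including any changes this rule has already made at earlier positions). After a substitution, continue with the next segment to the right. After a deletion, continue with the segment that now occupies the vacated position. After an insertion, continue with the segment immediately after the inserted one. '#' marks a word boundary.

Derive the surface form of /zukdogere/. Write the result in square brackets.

1 Syncope: [zukdogere] → [zkdogere]
2 Velar Palatalization: [zkdogere] → [zkdodere]
3 Spirantization: [zkdodere] → [zkdozere]
4 Word-Final Devoicing: no change — [zkdozere]
5 Regressive Voicing Assimilation: [zkdozere] → [sgdozere]

[sgdozere]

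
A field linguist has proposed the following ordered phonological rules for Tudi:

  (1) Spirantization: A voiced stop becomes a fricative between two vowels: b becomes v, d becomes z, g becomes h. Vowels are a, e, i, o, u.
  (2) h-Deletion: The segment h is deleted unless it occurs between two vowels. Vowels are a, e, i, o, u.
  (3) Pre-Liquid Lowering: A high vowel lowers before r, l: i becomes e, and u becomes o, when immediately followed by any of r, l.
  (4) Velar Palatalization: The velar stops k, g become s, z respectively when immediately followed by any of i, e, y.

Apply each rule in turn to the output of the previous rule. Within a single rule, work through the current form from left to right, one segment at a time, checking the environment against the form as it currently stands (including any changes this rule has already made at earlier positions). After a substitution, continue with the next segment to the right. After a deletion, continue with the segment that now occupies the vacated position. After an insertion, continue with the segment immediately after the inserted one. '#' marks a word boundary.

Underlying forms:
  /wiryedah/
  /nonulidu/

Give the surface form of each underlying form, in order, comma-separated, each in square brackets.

/wiryedah/:
  (1) Spirantization: [wiryedah] → [wiryezah]
  (2) h-Deletion: [wiryezah] → [wiryeza]
  (3) Pre-Liquid Lowering: [wiryeza] → [weryeza]
  (4) Velar Palatalization: no change — [weryeza]
/nonulidu/:
  (1) Spirantization: [nonulidu] → [nonulizu]
  (2) h-Deletion: no change — [nonulizu]
  (3) Pre-Liquid Lowering: [nonulizu] → [nonolizu]
  (4) Velar Palatalization: no change — [nonolizu]

[weryeza], [nonolizu]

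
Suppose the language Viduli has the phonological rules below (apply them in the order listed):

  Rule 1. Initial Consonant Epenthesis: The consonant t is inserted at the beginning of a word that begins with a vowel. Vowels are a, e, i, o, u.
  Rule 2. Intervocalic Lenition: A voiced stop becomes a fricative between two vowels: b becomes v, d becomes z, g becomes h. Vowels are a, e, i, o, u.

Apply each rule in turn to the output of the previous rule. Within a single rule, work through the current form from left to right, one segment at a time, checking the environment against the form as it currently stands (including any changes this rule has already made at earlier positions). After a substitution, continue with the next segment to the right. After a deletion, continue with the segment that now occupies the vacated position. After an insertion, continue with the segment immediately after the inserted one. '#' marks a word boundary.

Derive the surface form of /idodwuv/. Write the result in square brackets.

Rule 1 Initial Consonant Epenthesis: [idodwuv] → [tidodwuv]
Rule 2 Intervocalic Lenition: [tidodwuv] → [tizodwuv]

[tizodwuv]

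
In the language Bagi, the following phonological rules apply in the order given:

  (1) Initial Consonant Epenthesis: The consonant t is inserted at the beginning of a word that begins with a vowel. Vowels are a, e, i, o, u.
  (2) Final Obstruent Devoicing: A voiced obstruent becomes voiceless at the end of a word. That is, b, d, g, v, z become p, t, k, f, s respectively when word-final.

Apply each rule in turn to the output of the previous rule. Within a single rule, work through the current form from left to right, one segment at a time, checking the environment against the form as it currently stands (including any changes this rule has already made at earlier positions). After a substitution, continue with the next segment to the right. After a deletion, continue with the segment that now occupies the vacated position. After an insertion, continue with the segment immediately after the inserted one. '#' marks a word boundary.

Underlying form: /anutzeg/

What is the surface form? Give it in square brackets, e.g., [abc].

(1) Initial Consonant Epenthesis: [anutzeg] → [tanutzeg]
(2) Final Obstruent Devoicing: [tanutzeg] → [tanutzek]

[tanutzek]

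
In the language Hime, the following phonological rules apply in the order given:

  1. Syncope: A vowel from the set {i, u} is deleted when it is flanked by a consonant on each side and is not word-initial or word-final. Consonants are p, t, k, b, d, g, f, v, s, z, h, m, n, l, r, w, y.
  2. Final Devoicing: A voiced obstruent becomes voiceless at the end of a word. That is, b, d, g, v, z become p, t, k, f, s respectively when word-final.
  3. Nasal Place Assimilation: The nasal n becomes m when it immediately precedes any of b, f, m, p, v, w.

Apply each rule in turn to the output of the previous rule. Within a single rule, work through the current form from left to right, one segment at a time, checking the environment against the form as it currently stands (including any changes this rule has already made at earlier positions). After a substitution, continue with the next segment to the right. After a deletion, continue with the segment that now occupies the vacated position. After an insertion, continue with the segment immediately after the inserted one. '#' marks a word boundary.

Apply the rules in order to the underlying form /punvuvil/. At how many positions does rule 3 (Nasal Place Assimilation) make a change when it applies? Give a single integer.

1 Syncope: [punvuvil] → [pnvvl]
2 Final Devoicing: no change — [pnvvl]
3 Nasal Place Assimilation: [pnvvl] → [pmvvl]
Rule 3 changed 1 position(s).

1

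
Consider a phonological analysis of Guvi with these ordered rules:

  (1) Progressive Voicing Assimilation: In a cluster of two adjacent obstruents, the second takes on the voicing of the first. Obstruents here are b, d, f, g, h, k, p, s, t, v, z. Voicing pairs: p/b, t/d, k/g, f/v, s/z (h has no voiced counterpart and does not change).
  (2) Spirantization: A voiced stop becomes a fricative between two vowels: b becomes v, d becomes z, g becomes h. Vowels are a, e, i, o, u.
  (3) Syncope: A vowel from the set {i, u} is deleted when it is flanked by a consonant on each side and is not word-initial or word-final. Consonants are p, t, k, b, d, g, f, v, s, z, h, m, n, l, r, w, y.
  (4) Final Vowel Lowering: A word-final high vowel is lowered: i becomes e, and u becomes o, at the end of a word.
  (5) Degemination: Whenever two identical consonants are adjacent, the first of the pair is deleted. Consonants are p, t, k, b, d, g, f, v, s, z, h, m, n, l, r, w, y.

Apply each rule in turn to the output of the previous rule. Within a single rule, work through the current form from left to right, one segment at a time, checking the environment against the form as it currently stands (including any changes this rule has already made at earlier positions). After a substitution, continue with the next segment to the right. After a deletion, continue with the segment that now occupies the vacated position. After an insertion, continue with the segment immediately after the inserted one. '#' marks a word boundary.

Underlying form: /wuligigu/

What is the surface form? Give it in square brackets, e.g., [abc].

[wlho]

(1) Progressive Voicing Assimilation: no change — [wuligigu]
(2) Spirantization: [wuligigu] → [wulihihu]
(3) Syncope: [wulihihu] → [wlhhu]
(4) Final Vowel Lowering: [wlhhu] → [wlhho]
(5) Degemination: [wlhho] → [wlho]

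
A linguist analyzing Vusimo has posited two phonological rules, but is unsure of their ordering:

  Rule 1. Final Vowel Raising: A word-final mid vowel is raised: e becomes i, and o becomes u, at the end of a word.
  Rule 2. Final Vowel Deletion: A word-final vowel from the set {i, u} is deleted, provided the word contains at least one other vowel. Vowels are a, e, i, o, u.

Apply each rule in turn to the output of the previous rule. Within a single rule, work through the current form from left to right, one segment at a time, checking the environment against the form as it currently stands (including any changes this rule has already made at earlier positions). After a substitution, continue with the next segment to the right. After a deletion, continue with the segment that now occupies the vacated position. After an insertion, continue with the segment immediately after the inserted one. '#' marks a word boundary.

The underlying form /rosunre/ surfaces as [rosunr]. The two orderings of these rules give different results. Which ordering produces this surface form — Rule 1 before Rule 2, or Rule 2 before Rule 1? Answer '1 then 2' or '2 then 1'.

1 then 2

Order 1 then 2:
  1 Final Vowel Raising: [rosunre] → [rosunri]
  2 Final Vowel Deletion: [rosunri] → [rosunr]
  result: [rosunr]
Order 2 then 1:
  2 Final Vowel Deletion: no change — [rosunre]
  1 Final Vowel Raising: [rosunre] → [rosunri]
  result: [rosunri]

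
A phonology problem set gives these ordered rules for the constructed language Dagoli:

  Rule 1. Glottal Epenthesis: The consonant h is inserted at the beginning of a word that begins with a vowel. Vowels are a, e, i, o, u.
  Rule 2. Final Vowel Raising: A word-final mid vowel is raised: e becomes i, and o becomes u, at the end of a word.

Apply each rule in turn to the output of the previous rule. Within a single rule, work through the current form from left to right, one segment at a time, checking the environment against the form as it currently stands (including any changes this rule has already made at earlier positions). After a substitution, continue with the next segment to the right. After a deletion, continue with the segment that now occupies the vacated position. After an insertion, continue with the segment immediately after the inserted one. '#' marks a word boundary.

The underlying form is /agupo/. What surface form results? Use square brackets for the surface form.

Rule 1 Glottal Epenthesis: [agupo] → [hagupo]
Rule 2 Final Vowel Raising: [hagupo] → [hagupu]

[hagupu]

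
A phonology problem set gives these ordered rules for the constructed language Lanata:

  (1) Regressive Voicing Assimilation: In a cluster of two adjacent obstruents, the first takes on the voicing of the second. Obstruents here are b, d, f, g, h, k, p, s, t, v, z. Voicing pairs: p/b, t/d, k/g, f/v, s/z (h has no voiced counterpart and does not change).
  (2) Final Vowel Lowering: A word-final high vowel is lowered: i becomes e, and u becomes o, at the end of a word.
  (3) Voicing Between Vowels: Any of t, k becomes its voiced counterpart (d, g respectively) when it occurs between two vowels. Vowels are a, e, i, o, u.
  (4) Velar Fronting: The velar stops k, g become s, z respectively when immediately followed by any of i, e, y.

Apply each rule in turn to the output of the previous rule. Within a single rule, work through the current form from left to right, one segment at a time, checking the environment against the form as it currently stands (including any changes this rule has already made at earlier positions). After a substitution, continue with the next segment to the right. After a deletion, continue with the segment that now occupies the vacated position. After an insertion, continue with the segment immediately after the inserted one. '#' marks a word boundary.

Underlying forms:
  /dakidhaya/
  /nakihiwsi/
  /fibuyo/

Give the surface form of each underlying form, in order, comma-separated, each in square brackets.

[dazithaya], [nazihiwse], [fibuyo]

/dakidhaya/:
  (1) Regressive Voicing Assimilation: [dakidhaya] → [dakithaya]
  (2) Final Vowel Lowering: no change — [dakithaya]
  (3) Voicing Between Vowels: [dakithaya] → [dagithaya]
  (4) Velar Fronting: [dagithaya] → [dazithaya]
/nakihiwsi/:
  (1) Regressive Voicing Assimilation: no change — [nakihiwsi]
  (2) Final Vowel Lowering: [nakihiwsi] → [nakihiwse]
  (3) Voicing Between Vowels: [nakihiwse] → [nagihiwse]
  (4) Velar Fronting: [nagihiwse] → [nazihiwse]
/fibuyo/:
  (1) Regressive Voicing Assimilation: no change — [fibuyo]
  (2) Final Vowel Lowering: no change — [fibuyo]
  (3) Voicing Between Vowels: no change — [fibuyo]
  (4) Velar Fronting: no change — [fibuyo]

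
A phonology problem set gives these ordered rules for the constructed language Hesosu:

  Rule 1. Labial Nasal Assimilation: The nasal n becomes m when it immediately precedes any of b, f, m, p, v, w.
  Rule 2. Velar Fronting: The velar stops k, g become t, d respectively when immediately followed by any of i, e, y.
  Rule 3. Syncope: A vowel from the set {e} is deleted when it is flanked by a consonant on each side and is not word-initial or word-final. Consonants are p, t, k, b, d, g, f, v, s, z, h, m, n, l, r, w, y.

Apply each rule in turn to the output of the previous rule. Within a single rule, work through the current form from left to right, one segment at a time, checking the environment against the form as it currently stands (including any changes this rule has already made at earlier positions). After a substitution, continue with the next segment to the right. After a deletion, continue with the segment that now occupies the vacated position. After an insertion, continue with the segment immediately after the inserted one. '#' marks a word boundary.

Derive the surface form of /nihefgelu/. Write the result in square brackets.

[nihfdlu]

Rule 1 Labial Nasal Assimilation: no change — [nihefgelu]
Rule 2 Velar Fronting: [nihefgelu] → [nihefdelu]
Rule 3 Syncope: [nihefdelu] → [nihfdlu]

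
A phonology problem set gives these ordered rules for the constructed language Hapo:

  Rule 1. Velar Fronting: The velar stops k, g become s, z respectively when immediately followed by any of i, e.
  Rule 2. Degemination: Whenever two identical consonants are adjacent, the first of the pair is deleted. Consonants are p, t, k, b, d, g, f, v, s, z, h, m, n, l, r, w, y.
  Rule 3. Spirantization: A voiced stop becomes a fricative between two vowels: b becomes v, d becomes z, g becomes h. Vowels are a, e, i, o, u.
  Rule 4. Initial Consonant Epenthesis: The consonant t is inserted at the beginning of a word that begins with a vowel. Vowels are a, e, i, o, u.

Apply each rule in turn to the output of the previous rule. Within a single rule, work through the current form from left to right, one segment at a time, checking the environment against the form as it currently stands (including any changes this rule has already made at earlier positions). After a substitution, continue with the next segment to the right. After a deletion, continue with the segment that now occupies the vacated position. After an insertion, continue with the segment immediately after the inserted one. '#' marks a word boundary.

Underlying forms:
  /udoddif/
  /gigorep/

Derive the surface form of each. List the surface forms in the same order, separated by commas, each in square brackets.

[tuzozif], [zihorep]

/udoddif/:
  Rule 1 Velar Fronting: no change — [udoddif]
  Rule 2 Degemination: [udoddif] → [udodif]
  Rule 3 Spirantization: [udodif] → [uzozif]
  Rule 4 Initial Consonant Epenthesis: [uzozif] → [tuzozif]
/gigorep/:
  Rule 1 Velar Fronting: [gigorep] → [zigorep]
  Rule 2 Degemination: no change — [zigorep]
  Rule 3 Spirantization: [zigorep] → [zihorep]
  Rule 4 Initial Consonant Epenthesis: no change — [zihorep]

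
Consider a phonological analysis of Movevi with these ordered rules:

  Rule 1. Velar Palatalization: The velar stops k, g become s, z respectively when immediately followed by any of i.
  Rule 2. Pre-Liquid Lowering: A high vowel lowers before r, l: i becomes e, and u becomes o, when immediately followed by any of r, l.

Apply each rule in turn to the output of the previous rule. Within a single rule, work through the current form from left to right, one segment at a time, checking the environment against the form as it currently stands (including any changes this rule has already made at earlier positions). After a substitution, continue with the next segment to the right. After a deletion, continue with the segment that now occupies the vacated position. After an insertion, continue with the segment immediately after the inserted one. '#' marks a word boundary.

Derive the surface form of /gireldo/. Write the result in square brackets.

[zereldo]

Rule 1 Velar Palatalization: [gireldo] → [zireldo]
Rule 2 Pre-Liquid Lowering: [zireldo] → [zereldo]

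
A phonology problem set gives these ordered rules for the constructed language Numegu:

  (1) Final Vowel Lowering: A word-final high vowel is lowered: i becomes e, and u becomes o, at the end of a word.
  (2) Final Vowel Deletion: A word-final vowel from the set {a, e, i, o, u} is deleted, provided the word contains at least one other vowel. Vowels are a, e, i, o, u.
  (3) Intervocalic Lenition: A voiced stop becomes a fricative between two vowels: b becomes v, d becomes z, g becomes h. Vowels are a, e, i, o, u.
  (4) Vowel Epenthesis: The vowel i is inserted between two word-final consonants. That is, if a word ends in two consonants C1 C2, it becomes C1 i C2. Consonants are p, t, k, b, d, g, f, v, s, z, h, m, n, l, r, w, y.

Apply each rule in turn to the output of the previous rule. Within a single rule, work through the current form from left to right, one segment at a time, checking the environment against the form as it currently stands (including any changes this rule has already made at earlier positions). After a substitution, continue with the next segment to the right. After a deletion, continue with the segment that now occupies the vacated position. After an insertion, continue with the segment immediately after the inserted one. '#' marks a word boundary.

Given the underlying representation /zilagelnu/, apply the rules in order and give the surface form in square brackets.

[zilahelin]

(1) Final Vowel Lowering: [zilagelnu] → [zilagelno]
(2) Final Vowel Deletion: [zilagelno] → [zilageln]
(3) Intervocalic Lenition: [zilageln] → [zilaheln]
(4) Vowel Epenthesis: [zilaheln] → [zilahelin]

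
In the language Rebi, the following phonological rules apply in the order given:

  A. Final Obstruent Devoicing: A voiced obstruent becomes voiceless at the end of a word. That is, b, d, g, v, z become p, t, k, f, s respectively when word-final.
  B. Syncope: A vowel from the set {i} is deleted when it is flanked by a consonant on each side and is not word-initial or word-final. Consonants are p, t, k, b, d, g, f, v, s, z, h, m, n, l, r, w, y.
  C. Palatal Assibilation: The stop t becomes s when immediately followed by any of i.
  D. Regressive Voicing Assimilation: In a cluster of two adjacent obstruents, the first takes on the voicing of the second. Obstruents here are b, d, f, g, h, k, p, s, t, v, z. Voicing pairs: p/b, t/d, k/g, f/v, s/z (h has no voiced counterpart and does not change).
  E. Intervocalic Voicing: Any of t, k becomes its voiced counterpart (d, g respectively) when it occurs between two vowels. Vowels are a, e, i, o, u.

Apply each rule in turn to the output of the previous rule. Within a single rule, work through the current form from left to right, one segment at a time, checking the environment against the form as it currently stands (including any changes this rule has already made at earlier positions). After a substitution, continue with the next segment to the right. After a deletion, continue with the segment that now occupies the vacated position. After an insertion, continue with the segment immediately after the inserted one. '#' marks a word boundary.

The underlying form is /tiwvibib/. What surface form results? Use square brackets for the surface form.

[twvpp]

A Final Obstruent Devoicing: [tiwvibib] → [tiwvibip]
B Syncope: [tiwvibip] → [twvbp]
C Palatal Assibilation: no change — [twvbp]
D Regressive Voicing Assimilation: [twvbp] → [twvpp]
E Intervocalic Voicing: no change — [twvpp]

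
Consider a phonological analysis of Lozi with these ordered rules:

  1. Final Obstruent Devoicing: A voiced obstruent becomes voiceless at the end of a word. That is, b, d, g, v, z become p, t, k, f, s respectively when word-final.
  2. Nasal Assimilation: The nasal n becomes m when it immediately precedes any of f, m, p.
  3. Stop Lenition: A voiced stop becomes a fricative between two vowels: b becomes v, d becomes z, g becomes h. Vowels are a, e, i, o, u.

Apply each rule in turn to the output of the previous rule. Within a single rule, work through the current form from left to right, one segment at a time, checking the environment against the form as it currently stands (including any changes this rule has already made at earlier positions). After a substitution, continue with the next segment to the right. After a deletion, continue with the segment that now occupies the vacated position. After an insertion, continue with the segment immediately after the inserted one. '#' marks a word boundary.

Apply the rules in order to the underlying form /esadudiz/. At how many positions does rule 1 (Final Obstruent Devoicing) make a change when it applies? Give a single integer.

1

1 Final Obstruent Devoicing: [esadudiz] → [esadudis]
2 Nasal Assimilation: no change — [esadudis]
3 Stop Lenition: [esadudis] → [esazuzis]
Rule 1 changed 1 position(s).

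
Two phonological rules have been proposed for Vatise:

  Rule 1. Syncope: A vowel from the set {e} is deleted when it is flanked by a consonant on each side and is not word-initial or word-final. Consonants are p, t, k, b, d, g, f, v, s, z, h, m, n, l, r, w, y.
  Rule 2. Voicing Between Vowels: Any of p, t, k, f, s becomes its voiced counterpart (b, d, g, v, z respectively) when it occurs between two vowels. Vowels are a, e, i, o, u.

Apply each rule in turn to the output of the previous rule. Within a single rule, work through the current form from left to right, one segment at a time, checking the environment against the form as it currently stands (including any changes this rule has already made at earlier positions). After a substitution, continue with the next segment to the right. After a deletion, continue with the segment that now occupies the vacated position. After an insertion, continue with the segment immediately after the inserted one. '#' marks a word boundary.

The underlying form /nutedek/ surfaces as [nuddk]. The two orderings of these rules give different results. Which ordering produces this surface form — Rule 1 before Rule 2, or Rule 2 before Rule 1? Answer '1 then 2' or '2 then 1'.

Order 1 then 2:
  1 Syncope: [nutedek] → [nutdk]
  2 Voicing Between Vowels: no change — [nutdk]
  result: [nutdk]
Order 2 then 1:
  2 Voicing Between Vowels: [nutedek] → [nudedek]
  1 Syncope: [nudedek] → [nuddk]
  result: [nuddk]

2 then 1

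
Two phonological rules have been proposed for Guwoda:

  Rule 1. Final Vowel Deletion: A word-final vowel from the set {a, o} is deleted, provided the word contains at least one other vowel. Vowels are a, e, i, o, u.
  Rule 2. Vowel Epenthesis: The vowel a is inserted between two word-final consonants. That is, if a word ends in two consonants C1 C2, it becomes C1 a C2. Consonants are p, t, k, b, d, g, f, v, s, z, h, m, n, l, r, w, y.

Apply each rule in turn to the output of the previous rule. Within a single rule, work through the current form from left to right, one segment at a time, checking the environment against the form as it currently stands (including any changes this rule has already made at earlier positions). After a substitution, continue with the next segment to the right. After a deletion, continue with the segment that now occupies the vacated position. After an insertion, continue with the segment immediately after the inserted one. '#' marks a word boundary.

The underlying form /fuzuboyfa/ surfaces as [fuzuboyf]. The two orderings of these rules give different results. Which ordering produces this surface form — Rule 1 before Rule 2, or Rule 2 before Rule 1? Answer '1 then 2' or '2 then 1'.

2 then 1

Order 1 then 2:
  1 Final Vowel Deletion: [fuzuboyfa] → [fuzuboyf]
  2 Vowel Epenthesis: [fuzuboyf] → [fuzuboyaf]
  result: [fuzuboyaf]
Order 2 then 1:
  2 Vowel Epenthesis: no change — [fuzuboyfa]
  1 Final Vowel Deletion: [fuzuboyfa] → [fuzuboyf]
  result: [fuzuboyf]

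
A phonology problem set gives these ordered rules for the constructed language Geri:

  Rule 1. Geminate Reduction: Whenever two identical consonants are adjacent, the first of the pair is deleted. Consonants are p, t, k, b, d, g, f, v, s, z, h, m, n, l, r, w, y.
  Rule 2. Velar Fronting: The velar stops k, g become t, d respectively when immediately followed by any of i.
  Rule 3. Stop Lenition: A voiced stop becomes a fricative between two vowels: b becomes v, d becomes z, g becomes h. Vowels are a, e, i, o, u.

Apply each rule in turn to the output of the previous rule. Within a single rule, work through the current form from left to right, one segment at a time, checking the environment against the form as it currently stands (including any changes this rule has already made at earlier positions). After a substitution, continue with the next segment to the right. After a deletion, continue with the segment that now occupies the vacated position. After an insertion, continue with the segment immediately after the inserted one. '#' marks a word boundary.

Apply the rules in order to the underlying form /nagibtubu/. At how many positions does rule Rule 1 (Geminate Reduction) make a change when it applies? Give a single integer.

Rule 1 Geminate Reduction: no change — [nagibtubu]
Rule 2 Velar Fronting: [nagibtubu] → [nadibtubu]
Rule 3 Stop Lenition: [nadibtubu] → [nazibtuvu]
Rule Rule 1 changed 0 position(s).

0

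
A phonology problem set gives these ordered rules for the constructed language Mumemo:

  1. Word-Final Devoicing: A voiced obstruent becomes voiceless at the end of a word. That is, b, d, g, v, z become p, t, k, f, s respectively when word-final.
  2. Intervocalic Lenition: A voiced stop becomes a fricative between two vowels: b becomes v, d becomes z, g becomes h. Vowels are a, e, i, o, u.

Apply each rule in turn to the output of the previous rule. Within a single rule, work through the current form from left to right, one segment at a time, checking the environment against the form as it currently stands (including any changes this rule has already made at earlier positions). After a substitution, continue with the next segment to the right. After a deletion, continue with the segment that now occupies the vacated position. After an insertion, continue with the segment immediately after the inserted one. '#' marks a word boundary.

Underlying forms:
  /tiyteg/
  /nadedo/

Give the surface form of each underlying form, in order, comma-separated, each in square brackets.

/tiyteg/:
  1 Word-Final Devoicing: [tiyteg] → [tiytek]
  2 Intervocalic Lenition: no change — [tiytek]
/nadedo/:
  1 Word-Final Devoicing: no change — [nadedo]
  2 Intervocalic Lenition: [nadedo] → [nazezo]

[tiytek], [nazezo]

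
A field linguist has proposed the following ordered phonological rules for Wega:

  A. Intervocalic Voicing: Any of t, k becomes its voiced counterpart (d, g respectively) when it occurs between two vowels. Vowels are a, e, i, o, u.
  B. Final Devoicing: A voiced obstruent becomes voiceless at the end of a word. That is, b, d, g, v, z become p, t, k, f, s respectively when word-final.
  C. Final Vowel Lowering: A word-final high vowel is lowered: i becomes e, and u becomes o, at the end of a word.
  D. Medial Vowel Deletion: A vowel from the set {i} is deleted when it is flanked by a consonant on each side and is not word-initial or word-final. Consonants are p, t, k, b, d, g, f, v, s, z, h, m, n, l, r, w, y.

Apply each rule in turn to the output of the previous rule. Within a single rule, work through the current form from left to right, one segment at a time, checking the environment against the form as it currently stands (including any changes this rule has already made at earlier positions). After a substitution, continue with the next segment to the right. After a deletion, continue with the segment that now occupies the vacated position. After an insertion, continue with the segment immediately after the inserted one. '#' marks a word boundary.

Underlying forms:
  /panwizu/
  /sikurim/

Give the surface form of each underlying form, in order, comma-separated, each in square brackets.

/panwizu/:
  A Intervocalic Voicing: no change — [panwizu]
  B Final Devoicing: no change — [panwizu]
  C Final Vowel Lowering: [panwizu] → [panwizo]
  D Medial Vowel Deletion: [panwizo] → [panwzo]
/sikurim/:
  A Intervocalic Voicing: [sikurim] → [sigurim]
  B Final Devoicing: no change — [sigurim]
  C Final Vowel Lowering: no change — [sigurim]
  D Medial Vowel Deletion: [sigurim] → [sgurm]

[panwzo], [sgurm]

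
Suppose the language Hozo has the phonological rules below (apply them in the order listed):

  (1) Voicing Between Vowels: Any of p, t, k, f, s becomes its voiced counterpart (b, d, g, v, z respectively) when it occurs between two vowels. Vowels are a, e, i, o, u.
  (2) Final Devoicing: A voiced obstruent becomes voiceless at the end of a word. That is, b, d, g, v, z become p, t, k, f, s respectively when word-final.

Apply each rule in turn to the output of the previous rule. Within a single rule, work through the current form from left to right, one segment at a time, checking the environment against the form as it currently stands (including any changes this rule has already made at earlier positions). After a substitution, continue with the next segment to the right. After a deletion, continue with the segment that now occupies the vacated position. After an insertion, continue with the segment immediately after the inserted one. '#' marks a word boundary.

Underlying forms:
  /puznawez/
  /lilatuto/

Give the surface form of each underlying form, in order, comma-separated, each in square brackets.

[puznawes], [liladudo]

/puznawez/:
  (1) Voicing Between Vowels: no change — [puznawez]
  (2) Final Devoicing: [puznawez] → [puznawes]
/lilatuto/:
  (1) Voicing Between Vowels: [lilatuto] → [liladudo]
  (2) Final Devoicing: no change — [liladudo]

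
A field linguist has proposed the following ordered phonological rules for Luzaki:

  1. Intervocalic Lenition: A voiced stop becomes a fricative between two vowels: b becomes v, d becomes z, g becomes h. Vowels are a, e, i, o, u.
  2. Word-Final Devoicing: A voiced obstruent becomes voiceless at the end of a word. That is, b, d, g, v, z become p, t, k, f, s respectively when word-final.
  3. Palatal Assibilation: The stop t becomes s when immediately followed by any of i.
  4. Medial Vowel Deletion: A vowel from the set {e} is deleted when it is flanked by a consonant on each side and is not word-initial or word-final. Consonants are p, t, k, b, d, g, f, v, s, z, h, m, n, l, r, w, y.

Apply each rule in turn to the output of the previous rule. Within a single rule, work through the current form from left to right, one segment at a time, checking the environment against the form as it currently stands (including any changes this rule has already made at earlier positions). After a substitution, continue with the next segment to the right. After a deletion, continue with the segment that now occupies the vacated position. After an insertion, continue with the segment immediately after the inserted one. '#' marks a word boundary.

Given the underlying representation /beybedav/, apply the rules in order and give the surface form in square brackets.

[bybzaf]

1 Intervocalic Lenition: [beybedav] → [beybezav]
2 Word-Final Devoicing: [beybezav] → [beybezaf]
3 Palatal Assibilation: no change — [beybezaf]
4 Medial Vowel Deletion: [beybezaf] → [bybzaf]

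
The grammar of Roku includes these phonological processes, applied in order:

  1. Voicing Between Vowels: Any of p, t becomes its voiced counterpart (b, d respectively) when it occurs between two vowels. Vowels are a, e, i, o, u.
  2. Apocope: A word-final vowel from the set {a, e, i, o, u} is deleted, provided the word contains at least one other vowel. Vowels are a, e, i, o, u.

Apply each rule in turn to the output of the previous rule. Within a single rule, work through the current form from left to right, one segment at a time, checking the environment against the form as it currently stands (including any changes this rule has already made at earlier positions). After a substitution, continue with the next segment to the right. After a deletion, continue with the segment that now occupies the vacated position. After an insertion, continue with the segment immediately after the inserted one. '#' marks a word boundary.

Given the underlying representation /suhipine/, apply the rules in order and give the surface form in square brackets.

[suhibin]

1 Voicing Between Vowels: [suhipine] → [suhibine]
2 Apocope: [suhibine] → [suhibin]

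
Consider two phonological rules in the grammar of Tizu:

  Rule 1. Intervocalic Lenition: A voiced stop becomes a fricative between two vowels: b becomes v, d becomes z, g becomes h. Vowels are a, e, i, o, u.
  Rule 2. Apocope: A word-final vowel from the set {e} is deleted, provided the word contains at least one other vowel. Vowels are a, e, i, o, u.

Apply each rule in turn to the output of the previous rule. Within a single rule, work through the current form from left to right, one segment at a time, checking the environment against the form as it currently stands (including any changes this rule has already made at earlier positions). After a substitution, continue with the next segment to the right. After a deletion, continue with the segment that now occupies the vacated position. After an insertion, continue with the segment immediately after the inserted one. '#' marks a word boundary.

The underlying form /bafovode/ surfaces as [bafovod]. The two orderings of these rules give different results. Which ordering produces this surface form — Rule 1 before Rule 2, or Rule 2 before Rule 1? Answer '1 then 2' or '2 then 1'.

2 then 1

Order 1 then 2:
  1 Intervocalic Lenition: [bafovode] → [bafovoze]
  2 Apocope: [bafovoze] → [bafovoz]
  result: [bafovoz]
Order 2 then 1:
  2 Apocope: [bafovode] → [bafovod]
  1 Intervocalic Lenition: no change — [bafovod]
  result: [bafovod]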